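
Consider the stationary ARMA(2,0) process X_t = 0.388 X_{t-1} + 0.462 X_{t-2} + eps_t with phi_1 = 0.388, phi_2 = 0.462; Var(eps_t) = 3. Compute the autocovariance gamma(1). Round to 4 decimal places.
\gamma(1) = 5.7320

Multiply the model equation by X_{t-k} and take expectations. With theta_0 = psi_0 = 1 and psi_j the MA(infinity) weights, this gives
  gamma(k) - sum_i phi_i gamma(k-i) = c_k,
  c_k = sigma^2 * sum_{j=k..q} theta_j psi_{j-k}   (c_k = 0 for k > q),
using gamma(-m) = gamma(m).
Pure AR (q = 0): c_0 = sigma^2 = 3, c_k = 0 for k >= 1.
Equations for k = 0, 1, 2 (AR order 2, c_2 = 0):
  (E0) gamma(0) = phi_1 gamma(1) + phi_2 gamma(2) + c_0
  (E1) gamma(1) = phi_1 gamma(0) + phi_2 gamma(1) + c_1
  (E2) gamma(2) = phi_1 gamma(1) + phi_2 gamma(0)
From (E1): gamma(1) = A gamma(0) + B with
  A = phi_1 / (1 - phi_2) = 0.388 / 0.538 = 0.72119,   B = c_1 / (1 - phi_2) = 0 / 0.538 = 0.
Insert (E2) into (E0): gamma(0) (1 - phi_2^2) = phi_1 (1 + phi_2) gamma(1) + c_0.
  phi_1 (1 + phi_2) = (0.388)(1.462) = 0.567256,   1 - phi_2^2 = 0.786556.
Replace gamma(1) by A gamma(0) + B and collect gamma(0):
  gamma(0) [0.786556 - (0.567256)(0.72119)] = c_0 = 3
  gamma(0) * 0.377457 = 3
  gamma(0) = 3 / 0.377457 = 7.947928.
  gamma(1) = A gamma(0) = (0.72119)(7.947928) = 5.731963.
Therefore gamma(1) = 5.7320 (to 4 decimal places).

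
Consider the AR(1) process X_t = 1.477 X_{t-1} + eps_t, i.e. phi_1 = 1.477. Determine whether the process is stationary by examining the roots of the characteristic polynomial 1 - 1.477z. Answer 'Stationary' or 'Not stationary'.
\text{Not stationary}

The AR(p) characteristic polynomial is P(z) = 1 - 1.477z.
Stationarity requires all roots to lie outside the unit circle, i.e. |z| > 1 for every root.
This is linear in z: 1 + (-1.477) z = 0  =>  z = -1/(-1.477) = 0.677048,  |z| = 0.677048.
Moduli of all roots: 0.6770.
All moduli strictly greater than 1? No.
Verdict: Not stationary.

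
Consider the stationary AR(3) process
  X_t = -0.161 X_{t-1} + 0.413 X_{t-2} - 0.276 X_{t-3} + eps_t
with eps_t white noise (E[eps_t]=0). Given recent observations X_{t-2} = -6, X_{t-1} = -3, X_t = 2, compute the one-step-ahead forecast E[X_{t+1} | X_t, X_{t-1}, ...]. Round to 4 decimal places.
E[X_{t+1} \mid \mathcal F_t] = 0.0950

For an AR(p) model X_t = c + sum_i phi_i X_{t-i} + eps_t, the
one-step-ahead conditional mean is
  E[X_{t+1} | X_t, ...] = c + sum_i phi_i X_{t+1-i}.
Substitute known values:
  E[X_{t+1} | ...] = (-0.161) * (2) + (0.413) * (-3) + (-0.276) * (-6)
                   = 0.0950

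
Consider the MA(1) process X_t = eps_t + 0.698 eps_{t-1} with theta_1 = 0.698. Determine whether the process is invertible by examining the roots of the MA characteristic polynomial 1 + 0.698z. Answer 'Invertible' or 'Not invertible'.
\text{Invertible}

The MA(q) characteristic polynomial is P(z) = 1 + 0.698z.
Invertibility requires all roots to lie outside the unit circle, i.e. |z| > 1 for every root.
This is linear in z: 1 + (0.698) z = 0  =>  z = -1/(0.698) = -1.432665,  |z| = 1.432665.
Moduli of all roots: 1.4327.
All moduli strictly greater than 1? Yes.
Verdict: Invertible.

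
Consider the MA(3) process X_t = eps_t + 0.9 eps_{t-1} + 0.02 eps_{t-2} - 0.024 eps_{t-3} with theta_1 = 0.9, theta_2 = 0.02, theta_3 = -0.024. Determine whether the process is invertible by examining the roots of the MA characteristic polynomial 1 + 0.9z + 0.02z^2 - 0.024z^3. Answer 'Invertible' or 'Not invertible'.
\text{Invertible}

The MA(q) characteristic polynomial is P(z) = 1 + 0.9z + 0.02z^2 - 0.024z^3.
Invertibility requires all roots to lie outside the unit circle, i.e. |z| > 1 for every root.
Degree 3: look for a simple real root z0 first, then factor out (1 - z/z0) and solve the remaining quadratic.
Testing z0 = -5: P(-5) = 1 + (0.9)(-5) + (0.02)(-5)^2 + (-0.024)(-5)^3
  = 1 + (-4.5) + (0.5) + (3) = 0.  So z_0 = -5 is a root, |z_0| = 5.
Divide out the factor (1 + 0.2 z) = (1 - z/z0) (since 1/z0 = -0.2):
  P(z) = (1 + 0.2 z)(1 + (0.7) z + (-0.12) z^2)
  [check: z-coef 0.7 - (-0.2) = 0.9; z^2-coef -0.12 - (-0.2)(0.7) = 0.02; z^3-coef -(-0.2)(-0.12) = -0.024.]
Remaining roots from the quadratic factor 1 + (0.7) z + (-0.12) z^2:
  Set 1 + (0.7) z + (-0.12) z^2 = 0, i.e. a z^2 + b z + c = 0 with a = -0.12, b = 0.7, c = 1.
  Discriminant D = b^2 - 4ac = (0.7)^2 - 4*(-0.12)*1 = 0.49 - (-0.48) = 0.97.
  D >= 0, so the roots are real: z = (-b +/- sqrt(D)) / (2a) = (-0.7 +/- 0.984886) / (-0.24).
    z_1 = (-0.7 + 0.984886) / (-0.24) = -1.187,   |z_1| = 1.187.
    z_2 = (-0.7 - 0.984886) / (-0.24) = 7.0204,   |z_2| = 7.0204.
Moduli of all roots: 5.0000, 1.1870, 7.0204.
All moduli strictly greater than 1? Yes.
Verdict: Invertible.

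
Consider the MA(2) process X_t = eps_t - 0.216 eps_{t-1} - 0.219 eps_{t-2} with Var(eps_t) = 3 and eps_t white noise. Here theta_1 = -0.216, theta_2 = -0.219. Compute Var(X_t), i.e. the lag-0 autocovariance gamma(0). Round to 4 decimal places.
\gamma(0) = 3.2839

For an MA(q) process X_t = eps_t + sum_i theta_i eps_{t-i} with
Var(eps_t) = sigma^2, the variance is
  gamma(0) = sigma^2 * (1 + sum_i theta_i^2).
  sum_i theta_i^2 = (-0.216)^2 + (-0.219)^2 = 0.046656 + 0.047961 = 0.094617.
  gamma(0) = 3 * (1 + 0.094617) = 3 * 1.094617 = 3.283851, which rounds to 3.2839.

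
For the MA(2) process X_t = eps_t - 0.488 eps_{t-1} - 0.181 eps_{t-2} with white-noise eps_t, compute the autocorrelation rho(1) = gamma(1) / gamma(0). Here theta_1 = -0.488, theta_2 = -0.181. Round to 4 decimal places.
\rho(1) = -0.3145

For an MA(q) process with theta_0 = 1, the autocovariance is
  gamma(k) = sigma^2 * sum_{i=0..q-k} theta_i * theta_{i+k},
and rho(k) = gamma(k) / gamma(0). Sigma^2 cancels.
  numerator   = (1)*(-0.488) + (-0.488)*(-0.181) = -0.399672.
  denominator = (1)^2 + (-0.488)^2 + (-0.181)^2 = 1.270905.
  rho(1) = -0.399672 / 1.270905 = -0.3145.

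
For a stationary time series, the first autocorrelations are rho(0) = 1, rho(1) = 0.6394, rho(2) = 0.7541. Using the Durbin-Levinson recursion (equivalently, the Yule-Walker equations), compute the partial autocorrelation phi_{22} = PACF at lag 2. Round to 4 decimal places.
\phi_{22} = 0.5840

The PACF at lag k is phi_{kk}, the last component of the solution
to the Yule-Walker system G_k phi = r_k where
  (G_k)_{ij} = rho(|i - j|), (r_k)_i = rho(i), i,j = 1..k.
Equivalently, Durbin-Levinson gives phi_{kk} iteratively:
  phi_{11} = rho(1)
  phi_{kk} = [rho(k) - sum_{j=1..k-1} phi_{k-1,j} rho(k-j)]
            / [1 - sum_{j=1..k-1} phi_{k-1,j} rho(j)],
  phi_{k,j} = phi_{k-1,j} - phi_{kk} phi_{k-1,k-j},  j = 1..k-1.
Step k = 1:
  phi_11 = rho(1) = 0.6394.
Step k = 2:
  phi_22 = [rho(2) - phi_11 rho(1)] / [1 - phi_11 rho(1)] = [0.7541 - (0.6394)(0.6394)] / [1 - (0.6394)(0.6394)]
         = 0.34526764 / 0.59116764 = 0.584.
Therefore phi_{22} = 0.5840.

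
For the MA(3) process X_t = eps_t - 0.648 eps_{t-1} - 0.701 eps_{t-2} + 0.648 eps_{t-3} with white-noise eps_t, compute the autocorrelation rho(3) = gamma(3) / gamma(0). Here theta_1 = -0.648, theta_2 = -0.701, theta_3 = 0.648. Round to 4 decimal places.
\rho(3) = 0.2780

For an MA(q) process with theta_0 = 1, the autocovariance is
  gamma(k) = sigma^2 * sum_{i=0..q-k} theta_i * theta_{i+k},
and rho(k) = gamma(k) / gamma(0). Sigma^2 cancels.
  numerator   = (1)*(0.648) = 0.648.
  denominator = (1)^2 + (-0.648)^2 + (-0.701)^2 + (0.648)^2 = 2.331209.
  rho(3) = 0.648 / 2.331209 = 0.2780.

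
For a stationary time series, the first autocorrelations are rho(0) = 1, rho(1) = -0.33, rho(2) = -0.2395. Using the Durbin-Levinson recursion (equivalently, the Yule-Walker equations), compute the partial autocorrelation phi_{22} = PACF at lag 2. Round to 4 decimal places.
\phi_{22} = -0.3910

The PACF at lag k is phi_{kk}, the last component of the solution
to the Yule-Walker system G_k phi = r_k where
  (G_k)_{ij} = rho(|i - j|), (r_k)_i = rho(i), i,j = 1..k.
Equivalently, Durbin-Levinson gives phi_{kk} iteratively:
  phi_{11} = rho(1)
  phi_{kk} = [rho(k) - sum_{j=1..k-1} phi_{k-1,j} rho(k-j)]
            / [1 - sum_{j=1..k-1} phi_{k-1,j} rho(j)],
  phi_{k,j} = phi_{k-1,j} - phi_{kk} phi_{k-1,k-j},  j = 1..k-1.
Step k = 1:
  phi_11 = rho(1) = -0.33.
Step k = 2:
  phi_22 = [rho(2) - phi_11 rho(1)] / [1 - phi_11 rho(1)] = [-0.2395 - (-0.33)(-0.33)] / [1 - (-0.33)(-0.33)]
         = -0.3484 / 0.8911 = -0.391.
Therefore phi_{22} = -0.3910.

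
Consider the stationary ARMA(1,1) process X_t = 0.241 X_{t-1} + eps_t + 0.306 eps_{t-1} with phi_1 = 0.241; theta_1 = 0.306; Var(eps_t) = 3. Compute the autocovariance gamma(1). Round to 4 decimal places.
\gamma(1) = 1.8707

Multiply the model equation by X_{t-k} and take expectations. With theta_0 = psi_0 = 1 and psi_j the MA(infinity) weights, this gives
  gamma(k) - sum_i phi_i gamma(k-i) = c_k,
  c_k = sigma^2 * sum_{j=k..q} theta_j psi_{j-k}   (c_k = 0 for k > q),
using gamma(-m) = gamma(m).
psi-weights needed (psi_j = theta_j + sum_i phi_i psi_{j-i}):
  psi_1 = theta_1 + phi_1 = 0.306 + (0.241) = 0.547
Right-hand sides:
  c_0 = sigma^2 (1 + theta_1 psi_1) = 3 * (1 + (0.306)(0.547)) = 3 * 1.167382 = 3.502146
  c_1 = sigma^2 theta_1 = 3 * (0.306) = 0.918
  c_2 = 0
Equations for k = 0 and k = 1 (AR order 1):
  gamma(0) = phi_1 gamma(1) + c_0
  gamma(1) = phi_1 gamma(0) + c_1
Substituting the second into the first: gamma(0) (1 - phi_1^2) = c_0 + phi_1 c_1, so
  gamma(0) = (c_0 + phi_1 c_1) / (1 - phi_1^2) = (3.502146 + (0.241)(0.918)) / (1 - (0.241)^2) = 3.723384 / 0.941919 = 3.952977.
  gamma(1) = phi_1 gamma(0) + c_1 = (0.241)(3.952977) + (0.918) = 1.870667.
Therefore gamma(1) = 1.8707 (to 4 decimal places).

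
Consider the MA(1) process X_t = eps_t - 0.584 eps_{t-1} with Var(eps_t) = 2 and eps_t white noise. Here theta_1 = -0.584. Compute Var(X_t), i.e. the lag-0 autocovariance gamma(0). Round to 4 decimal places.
\gamma(0) = 2.6821

For an MA(q) process X_t = eps_t + sum_i theta_i eps_{t-i} with
Var(eps_t) = sigma^2, the variance is
  gamma(0) = sigma^2 * (1 + sum_i theta_i^2).
  sum_i theta_i^2 = (-0.584)^2 = 0.341056.
  gamma(0) = 2 * (1 + 0.341056) = 2 * 1.341056 = 2.682112, which rounds to 2.6821.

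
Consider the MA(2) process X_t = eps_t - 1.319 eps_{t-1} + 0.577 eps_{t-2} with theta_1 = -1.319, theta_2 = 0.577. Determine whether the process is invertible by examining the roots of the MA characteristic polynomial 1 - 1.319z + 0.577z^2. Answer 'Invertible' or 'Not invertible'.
\text{Invertible}

The MA(q) characteristic polynomial is P(z) = 1 - 1.319z + 0.577z^2.
Invertibility requires all roots to lie outside the unit circle, i.e. |z| > 1 for every root.
Set 1 + (-1.319) z + (0.577) z^2 = 0, i.e. a z^2 + b z + c = 0 with a = 0.577, b = -1.319, c = 1.
Discriminant D = b^2 - 4ac = (-1.319)^2 - 4*(0.577)*1 = 1.739761 - (2.308) = -0.568239.
D < 0, so the roots are the complex-conjugate pair z = (-b +/- i sqrt(-D)) / (2a) = 1.143 +/- 0.6532i.
For a conjugate pair |z|^2 = z * conj(z) = (product of roots) = c/a = 1/(0.577) = 1.733102, so |z| = sqrt(1.733102) = 1.3165 for both roots.
Moduli of all roots: 1.3165, 1.3165.
All moduli strictly greater than 1? Yes.
Verdict: Invertible.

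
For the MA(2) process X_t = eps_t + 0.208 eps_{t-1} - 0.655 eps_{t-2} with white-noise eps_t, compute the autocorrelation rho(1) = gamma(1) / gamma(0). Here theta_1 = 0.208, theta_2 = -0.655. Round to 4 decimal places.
\rho(1) = 0.0487

For an MA(q) process with theta_0 = 1, the autocovariance is
  gamma(k) = sigma^2 * sum_{i=0..q-k} theta_i * theta_{i+k},
and rho(k) = gamma(k) / gamma(0). Sigma^2 cancels.
  numerator   = (1)*(0.208) + (0.208)*(-0.655) = 0.07176.
  denominator = (1)^2 + (0.208)^2 + (-0.655)^2 = 1.472289.
  rho(1) = 0.07176 / 1.472289 = 0.0487.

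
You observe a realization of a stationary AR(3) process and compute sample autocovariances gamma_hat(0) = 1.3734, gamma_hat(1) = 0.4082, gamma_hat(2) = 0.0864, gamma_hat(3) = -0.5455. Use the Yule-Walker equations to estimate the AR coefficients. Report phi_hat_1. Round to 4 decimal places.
\hat\phi_{1} = 0.2930

The Yule-Walker equations for an AR(p) process read, in matrix form,
  Gamma_p phi = r_p,   with   (Gamma_p)_{ij} = gamma(|i - j|),
                       (r_p)_i = gamma(i),   i,j = 1..p.
Substitute the sample gammas (Toeplitz matrix and right-hand side of size 3):
  Gamma_p = [[1.3734, 0.4082, 0.0864], [0.4082, 1.3734, 0.4082], [0.0864, 0.4082, 1.3734]]
  r_p     = [0.4082, 0.0864, -0.5455]
Written out (R1..R3):
  (R1) 1.3734 phi_1 + 0.4082 phi_2 + 0.0864 phi_3 = 0.4082
  (R2) 0.4082 phi_1 + 1.3734 phi_2 + 0.4082 phi_3 = 0.0864
  (R3) 0.0864 phi_1 + 0.4082 phi_2 + 1.3734 phi_3 = -0.5455
Gaussian elimination:
  R2 <- R2 - (0.4082/1.3734) R1 = R2 - (0.297219) R1:  1.252075 phi_2 + 0.38252 phi_3 = -0.034925
  R3 <- R3 - (0.0864/1.3734) R1 = R3 - (0.06291) R1:  0.38252 phi_2 + 1.367965 phi_3 = -0.57118
  R3 <- R3 - (0.38252/1.252075) R2 = R3 - (0.305509) R2:  1.251101 phi_3 = -0.56051
Back-substitution:
  phi_hat_3 = -0.56051 / 1.251101 = -0.448013
  phi_hat_2 = (-0.034925 - (0.38252)(-0.448013)) / 1.252075 = 0.108979
  phi_hat_1 = (0.4082 - (0.4082)(0.108979) - (0.0864)(-0.448013)) / 1.3734 = 0.293012
So phi_hat = [0.2930, 0.1090, -0.4480].
Therefore phi_hat_1 = 0.2930.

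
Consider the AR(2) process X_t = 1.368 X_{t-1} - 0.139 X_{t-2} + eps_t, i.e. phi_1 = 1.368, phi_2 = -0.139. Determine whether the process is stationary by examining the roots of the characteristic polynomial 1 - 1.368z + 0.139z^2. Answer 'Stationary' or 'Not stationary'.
\text{Not stationary}

The AR(p) characteristic polynomial is P(z) = 1 - 1.368z + 0.139z^2.
Stationarity requires all roots to lie outside the unit circle, i.e. |z| > 1 for every root.
Set 1 + (-1.368) z + (0.139) z^2 = 0, i.e. a z^2 + b z + c = 0 with a = 0.139, b = -1.368, c = 1.
Discriminant D = b^2 - 4ac = (-1.368)^2 - 4*(0.139)*1 = 1.871424 - (0.556) = 1.315424.
D >= 0, so the roots are real: z = (-b +/- sqrt(D)) / (2a) = (1.368 +/- 1.146919) / (0.278).
  z_1 = (1.368 + 1.146919) / (0.278) = 9.0465,   |z_1| = 9.0465.
  z_2 = (1.368 - 1.146919) / (0.278) = 0.7953,   |z_2| = 0.7953.
Moduli of all roots: 9.0465, 0.7953.
All moduli strictly greater than 1? No.
Verdict: Not stationary.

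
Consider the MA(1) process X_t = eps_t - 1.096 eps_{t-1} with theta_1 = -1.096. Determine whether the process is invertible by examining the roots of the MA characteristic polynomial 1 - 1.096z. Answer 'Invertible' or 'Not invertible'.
\text{Not invertible}

The MA(q) characteristic polynomial is P(z) = 1 - 1.096z.
Invertibility requires all roots to lie outside the unit circle, i.e. |z| > 1 for every root.
This is linear in z: 1 + (-1.096) z = 0  =>  z = -1/(-1.096) = 0.912409,  |z| = 0.912409.
Moduli of all roots: 0.9124.
All moduli strictly greater than 1? No.
Verdict: Not invertible.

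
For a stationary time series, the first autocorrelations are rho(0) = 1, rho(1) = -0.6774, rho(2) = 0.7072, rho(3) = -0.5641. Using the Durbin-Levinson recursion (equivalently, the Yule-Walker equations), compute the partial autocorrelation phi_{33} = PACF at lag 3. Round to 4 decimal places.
\phi_{33} = 0.0140

The PACF at lag k is phi_{kk}, the last component of the solution
to the Yule-Walker system G_k phi = r_k where
  (G_k)_{ij} = rho(|i - j|), (r_k)_i = rho(i), i,j = 1..k.
Equivalently, Durbin-Levinson gives phi_{kk} iteratively:
  phi_{11} = rho(1)
  phi_{kk} = [rho(k) - sum_{j=1..k-1} phi_{k-1,j} rho(k-j)]
            / [1 - sum_{j=1..k-1} phi_{k-1,j} rho(j)],
  phi_{k,j} = phi_{k-1,j} - phi_{kk} phi_{k-1,k-j},  j = 1..k-1.
Step k = 1:
  phi_11 = rho(1) = -0.6774.
Step k = 2:
  phi_22 = [rho(2) - phi_11 rho(1)] / [1 - phi_11 rho(1)] = [0.7072 - (-0.6774)(-0.6774)] / [1 - (-0.6774)(-0.6774)]
         = 0.24832924 / 0.54112924 = 0.458909.
  Update: phi_21 = phi_11 - phi_22 phi_11 = -0.6774 - (0.458909)(-0.6774) = -0.366535.
Step k = 3:
  phi_33 = [rho(3) - phi_21 rho(2) - phi_22 rho(1)] / [1 - phi_21 rho(1) - phi_22 rho(2)]
    numerator   = -0.5641 - (-0.366535)(0.7072) - (0.458909)(-0.6774) = 0.0059786
    denominator = 1 - (-0.366535)(-0.6774) - (0.458909)(0.7072) = 0.42716864
  phi_33 = 0.0059786 / 0.42716864 = 0.014.
Therefore phi_{33} = 0.0140.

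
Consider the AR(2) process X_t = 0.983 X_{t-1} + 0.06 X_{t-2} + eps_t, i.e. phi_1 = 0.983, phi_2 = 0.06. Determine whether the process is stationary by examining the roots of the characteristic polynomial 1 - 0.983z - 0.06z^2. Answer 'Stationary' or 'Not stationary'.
\text{Not stationary}

The AR(p) characteristic polynomial is P(z) = 1 - 0.983z - 0.06z^2.
Stationarity requires all roots to lie outside the unit circle, i.e. |z| > 1 for every root.
Set 1 + (-0.983) z + (-0.06) z^2 = 0, i.e. a z^2 + b z + c = 0 with a = -0.06, b = -0.983, c = 1.
Discriminant D = b^2 - 4ac = (-0.983)^2 - 4*(-0.06)*1 = 0.966289 - (-0.24) = 1.206289.
D >= 0, so the roots are real: z = (-b +/- sqrt(D)) / (2a) = (0.983 +/- 1.098312) / (-0.12).
  z_1 = (0.983 + 1.098312) / (-0.12) = -17.3443,   |z_1| = 17.3443.
  z_2 = (0.983 - 1.098312) / (-0.12) = 0.9609,   |z_2| = 0.9609.
Moduli of all roots: 17.3443, 0.9609.
All moduli strictly greater than 1? No.
Verdict: Not stationary.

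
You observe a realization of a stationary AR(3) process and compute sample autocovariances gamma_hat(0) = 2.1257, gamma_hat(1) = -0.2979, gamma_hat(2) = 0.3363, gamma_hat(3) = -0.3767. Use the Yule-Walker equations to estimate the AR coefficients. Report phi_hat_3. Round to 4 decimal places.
\hat\phi_{3} = -0.1440

The Yule-Walker equations for an AR(p) process read, in matrix form,
  Gamma_p phi = r_p,   with   (Gamma_p)_{ij} = gamma(|i - j|),
                       (r_p)_i = gamma(i),   i,j = 1..p.
Substitute the sample gammas (Toeplitz matrix and right-hand side of size 3):
  Gamma_p = [[2.1257, -0.2979, 0.3363], [-0.2979, 2.1257, -0.2979], [0.3363, -0.2979, 2.1257]]
  r_p     = [-0.2979, 0.3363, -0.3767]
Written out (R1..R3):
  (R1) 2.1257 phi_1 - 0.2979 phi_2 + 0.3363 phi_3 = -0.2979
  (R2) -0.2979 phi_1 + 2.1257 phi_2 - 0.2979 phi_3 = 0.3363
  (R3) 0.3363 phi_1 - 0.2979 phi_2 + 2.1257 phi_3 = -0.3767
Gaussian elimination:
  R2 <- R2 - (-0.2979/2.1257) R1 = R2 - (-0.140142) R1:  2.083952 phi_2 - 0.25077 phi_3 = 0.294552
  R3 <- R3 - (0.3363/2.1257) R1 = R3 - (0.158207) R1:  -0.25077 phi_2 + 2.072495 phi_3 = -0.32957
  R3 <- R3 - (-0.25077/2.083952) R2 = R3 - (-0.120334) R2:  2.042319 phi_3 = -0.294126
Back-substitution:
  phi_hat_3 = -0.294126 / 2.042319 = -0.144016
  phi_hat_2 = (0.294552 - (-0.25077)(-0.144016)) / 2.083952 = 0.124013
  phi_hat_1 = (-0.2979 - (-0.2979)(0.124013) - (0.3363)(-0.144016)) / 2.1257 = -0.099978
So phi_hat = [-0.1000, 0.1240, -0.1440].
Therefore phi_hat_3 = -0.1440.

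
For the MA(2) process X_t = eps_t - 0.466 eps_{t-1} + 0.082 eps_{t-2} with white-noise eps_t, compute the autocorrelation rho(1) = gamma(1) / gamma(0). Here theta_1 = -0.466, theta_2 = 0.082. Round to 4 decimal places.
\rho(1) = -0.4120

For an MA(q) process with theta_0 = 1, the autocovariance is
  gamma(k) = sigma^2 * sum_{i=0..q-k} theta_i * theta_{i+k},
and rho(k) = gamma(k) / gamma(0). Sigma^2 cancels.
  numerator   = (1)*(-0.466) + (-0.466)*(0.082) = -0.504212.
  denominator = (1)^2 + (-0.466)^2 + (0.082)^2 = 1.22388.
  rho(1) = -0.504212 / 1.22388 = -0.4120.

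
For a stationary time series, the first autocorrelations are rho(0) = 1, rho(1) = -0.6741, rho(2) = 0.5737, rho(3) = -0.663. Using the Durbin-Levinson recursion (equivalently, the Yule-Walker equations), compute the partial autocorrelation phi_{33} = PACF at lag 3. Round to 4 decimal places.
\phi_{33} = -0.4108

The PACF at lag k is phi_{kk}, the last component of the solution
to the Yule-Walker system G_k phi = r_k where
  (G_k)_{ij} = rho(|i - j|), (r_k)_i = rho(i), i,j = 1..k.
Equivalently, Durbin-Levinson gives phi_{kk} iteratively:
  phi_{11} = rho(1)
  phi_{kk} = [rho(k) - sum_{j=1..k-1} phi_{k-1,j} rho(k-j)]
            / [1 - sum_{j=1..k-1} phi_{k-1,j} rho(j)],
  phi_{k,j} = phi_{k-1,j} - phi_{kk} phi_{k-1,k-j},  j = 1..k-1.
Step k = 1:
  phi_11 = rho(1) = -0.6741.
Step k = 2:
  phi_22 = [rho(2) - phi_11 rho(1)] / [1 - phi_11 rho(1)] = [0.5737 - (-0.6741)(-0.6741)] / [1 - (-0.6741)(-0.6741)]
         = 0.11928919 / 0.54558919 = 0.218643.
  Update: phi_21 = phi_11 - phi_22 phi_11 = -0.6741 - (0.218643)(-0.6741) = -0.526713.
Step k = 3:
  phi_33 = [rho(3) - phi_21 rho(2) - phi_22 rho(1)] / [1 - phi_21 rho(1) - phi_22 rho(2)]
    numerator   = -0.663 - (-0.526713)(0.5737) - (0.218643)(-0.6741) = -0.21343768
    denominator = 1 - (-0.526713)(-0.6741) - (0.218643)(0.5737) = 0.51950746
  phi_33 = -0.21343768 / 0.51950746 = -0.4108.
Therefore phi_{33} = -0.4108.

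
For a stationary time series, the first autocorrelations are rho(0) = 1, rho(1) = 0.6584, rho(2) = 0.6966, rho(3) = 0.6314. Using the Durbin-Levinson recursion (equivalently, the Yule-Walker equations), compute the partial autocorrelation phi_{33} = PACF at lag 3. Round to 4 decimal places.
\phi_{33} = 0.1800

The PACF at lag k is phi_{kk}, the last component of the solution
to the Yule-Walker system G_k phi = r_k where
  (G_k)_{ij} = rho(|i - j|), (r_k)_i = rho(i), i,j = 1..k.
Equivalently, Durbin-Levinson gives phi_{kk} iteratively:
  phi_{11} = rho(1)
  phi_{kk} = [rho(k) - sum_{j=1..k-1} phi_{k-1,j} rho(k-j)]
            / [1 - sum_{j=1..k-1} phi_{k-1,j} rho(j)],
  phi_{k,j} = phi_{k-1,j} - phi_{kk} phi_{k-1,k-j},  j = 1..k-1.
Step k = 1:
  phi_11 = rho(1) = 0.6584.
Step k = 2:
  phi_22 = [rho(2) - phi_11 rho(1)] / [1 - phi_11 rho(1)] = [0.6966 - (0.6584)(0.6584)] / [1 - (0.6584)(0.6584)]
         = 0.26310944 / 0.56650944 = 0.46444.
  Update: phi_21 = phi_11 - phi_22 phi_11 = 0.6584 - (0.46444)(0.6584) = 0.352613.
Step k = 3:
  phi_33 = [rho(3) - phi_21 rho(2) - phi_22 rho(1)] / [1 - phi_21 rho(1) - phi_22 rho(2)]
    numerator   = 0.6314 - (0.352613)(0.6966) - (0.46444)(0.6584) = 0.07998277
    denominator = 1 - (0.352613)(0.6584) - (0.46444)(0.6966) = 0.44431099
  phi_33 = 0.07998277 / 0.44431099 = 0.18.
Therefore phi_{33} = 0.1800.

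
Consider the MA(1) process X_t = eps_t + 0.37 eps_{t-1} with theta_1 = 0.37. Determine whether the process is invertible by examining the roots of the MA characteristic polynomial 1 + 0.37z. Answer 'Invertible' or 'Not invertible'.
\text{Invertible}

The MA(q) characteristic polynomial is P(z) = 1 + 0.37z.
Invertibility requires all roots to lie outside the unit circle, i.e. |z| > 1 for every root.
This is linear in z: 1 + (0.37) z = 0  =>  z = -1/(0.37) = -2.702703,  |z| = 2.702703.
Moduli of all roots: 2.7027.
All moduli strictly greater than 1? Yes.
Verdict: Invertible.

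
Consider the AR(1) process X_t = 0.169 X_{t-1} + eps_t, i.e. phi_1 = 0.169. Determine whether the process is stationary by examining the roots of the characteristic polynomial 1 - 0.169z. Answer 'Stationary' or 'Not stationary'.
\text{Stationary}

The AR(p) characteristic polynomial is P(z) = 1 - 0.169z.
Stationarity requires all roots to lie outside the unit circle, i.e. |z| > 1 for every root.
This is linear in z: 1 + (-0.169) z = 0  =>  z = -1/(-0.169) = 5.91716,  |z| = 5.91716.
Moduli of all roots: 5.9172.
All moduli strictly greater than 1? Yes.
Verdict: Stationary.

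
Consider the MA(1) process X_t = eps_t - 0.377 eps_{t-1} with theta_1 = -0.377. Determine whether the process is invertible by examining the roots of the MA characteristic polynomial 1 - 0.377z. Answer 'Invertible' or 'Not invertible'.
\text{Invertible}

The MA(q) characteristic polynomial is P(z) = 1 - 0.377z.
Invertibility requires all roots to lie outside the unit circle, i.e. |z| > 1 for every root.
This is linear in z: 1 + (-0.377) z = 0  =>  z = -1/(-0.377) = 2.65252,  |z| = 2.65252.
Moduli of all roots: 2.6525.
All moduli strictly greater than 1? Yes.
Verdict: Invertible.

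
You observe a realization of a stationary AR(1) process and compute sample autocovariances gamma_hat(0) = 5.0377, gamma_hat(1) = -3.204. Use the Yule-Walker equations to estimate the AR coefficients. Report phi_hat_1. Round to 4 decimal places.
\hat\phi_{1} = -0.6360

The Yule-Walker equations for an AR(p) process read, in matrix form,
  Gamma_p phi = r_p,   with   (Gamma_p)_{ij} = gamma(|i - j|),
                       (r_p)_i = gamma(i),   i,j = 1..p.
Substitute the sample gammas (Toeplitz matrix and right-hand side of size 1):
  Gamma_p = [[5.0377]]
  r_p     = [-3.204]
With p = 1 this is the single equation gamma(0) phi_1 = gamma(1):
  phi_hat_1 = gamma(1) / gamma(0) = -3.204 / 5.0377 = -0.6360.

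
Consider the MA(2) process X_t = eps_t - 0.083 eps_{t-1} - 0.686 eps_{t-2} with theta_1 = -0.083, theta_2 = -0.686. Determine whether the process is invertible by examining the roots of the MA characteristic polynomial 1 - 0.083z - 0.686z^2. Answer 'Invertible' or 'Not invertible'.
\text{Invertible}

The MA(q) characteristic polynomial is P(z) = 1 - 0.083z - 0.686z^2.
Invertibility requires all roots to lie outside the unit circle, i.e. |z| > 1 for every root.
Set 1 + (-0.083) z + (-0.686) z^2 = 0, i.e. a z^2 + b z + c = 0 with a = -0.686, b = -0.083, c = 1.
Discriminant D = b^2 - 4ac = (-0.083)^2 - 4*(-0.686)*1 = 0.006889 - (-2.744) = 2.750889.
D >= 0, so the roots are real: z = (-b +/- sqrt(D)) / (2a) = (0.083 +/- 1.65858) / (-1.372).
  z_1 = (0.083 + 1.65858) / (-1.372) = -1.2694,   |z_1| = 1.2694.
  z_2 = (0.083 - 1.65858) / (-1.372) = 1.1484,   |z_2| = 1.1484.
Moduli of all roots: 1.2694, 1.1484.
All moduli strictly greater than 1? Yes.
Verdict: Invertible.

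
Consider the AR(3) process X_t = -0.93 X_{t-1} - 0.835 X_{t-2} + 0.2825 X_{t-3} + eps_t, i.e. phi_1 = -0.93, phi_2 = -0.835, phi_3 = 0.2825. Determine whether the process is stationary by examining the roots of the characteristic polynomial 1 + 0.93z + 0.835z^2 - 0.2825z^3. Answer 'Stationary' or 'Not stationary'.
\text{Not stationary}

The AR(p) characteristic polynomial is P(z) = 1 + 0.93z + 0.835z^2 - 0.2825z^3.
Stationarity requires all roots to lie outside the unit circle, i.e. |z| > 1 for every root.
Degree 3: look for a simple real root z0 first, then factor out (1 - z/z0) and solve the remaining quadratic.
Testing z0 = 4: P(4) = 1 + (0.93)(4) + (0.835)(4)^2 + (-0.2825)(4)^3
  = 1 + (3.72) + (13.36) + (-18.08) = 0.  So z_0 = 4 is a root, |z_0| = 4.
Divide out the factor (1 - 0.25 z) = (1 - z/z0) (since 1/z0 = 0.25):
  P(z) = (1 - 0.25 z)(1 + (1.18) z + (1.13) z^2)
  [check: z-coef 1.18 - (0.25) = 0.93; z^2-coef 1.13 - (0.25)(1.18) = 0.835; z^3-coef -(0.25)(1.13) = -0.2825.]
Remaining roots from the quadratic factor 1 + (1.18) z + (1.13) z^2:
  Set 1 + (1.18) z + (1.13) z^2 = 0, i.e. a z^2 + b z + c = 0 with a = 1.13, b = 1.18, c = 1.
  Discriminant D = b^2 - 4ac = (1.18)^2 - 4*(1.13)*1 = 1.3924 - (4.52) = -3.1276.
  D < 0, so the roots are the complex-conjugate pair z = (-b +/- i sqrt(-D)) / (2a) = -0.5221 +/- 0.7825i.
  For a conjugate pair |z|^2 = z * conj(z) = (product of roots) = c/a = 1/(1.13) = 0.884956, so |z| = sqrt(0.884956) = 0.9407 for both roots.
Moduli of all roots: 4.0000, 0.9407, 0.9407.
All moduli strictly greater than 1? No.
Verdict: Not stationary.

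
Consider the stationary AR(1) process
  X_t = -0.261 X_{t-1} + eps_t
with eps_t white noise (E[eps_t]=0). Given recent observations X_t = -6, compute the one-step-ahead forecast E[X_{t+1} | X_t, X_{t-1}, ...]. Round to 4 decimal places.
E[X_{t+1} \mid \mathcal F_t] = 1.5660

For an AR(p) model X_t = c + sum_i phi_i X_{t-i} + eps_t, the
one-step-ahead conditional mean is
  E[X_{t+1} | X_t, ...] = c + sum_i phi_i X_{t+1-i}.
Substitute known values:
  E[X_{t+1} | ...] = (-0.261) * (-6)
                   = 1.5660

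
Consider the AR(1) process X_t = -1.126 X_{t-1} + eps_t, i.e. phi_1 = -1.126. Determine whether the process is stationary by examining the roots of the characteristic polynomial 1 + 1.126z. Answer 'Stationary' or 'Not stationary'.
\text{Not stationary}

The AR(p) characteristic polynomial is P(z) = 1 + 1.126z.
Stationarity requires all roots to lie outside the unit circle, i.e. |z| > 1 for every root.
This is linear in z: 1 + (1.126) z = 0  =>  z = -1/(1.126) = -0.888099,  |z| = 0.888099.
Moduli of all roots: 0.8881.
All moduli strictly greater than 1? No.
Verdict: Not stationary.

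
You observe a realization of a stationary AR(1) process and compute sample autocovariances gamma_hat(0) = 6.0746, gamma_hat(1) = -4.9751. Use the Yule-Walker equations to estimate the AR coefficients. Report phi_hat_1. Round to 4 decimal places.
\hat\phi_{1} = -0.8190

The Yule-Walker equations for an AR(p) process read, in matrix form,
  Gamma_p phi = r_p,   with   (Gamma_p)_{ij} = gamma(|i - j|),
                       (r_p)_i = gamma(i),   i,j = 1..p.
Substitute the sample gammas (Toeplitz matrix and right-hand side of size 1):
  Gamma_p = [[6.0746]]
  r_p     = [-4.9751]
With p = 1 this is the single equation gamma(0) phi_1 = gamma(1):
  phi_hat_1 = gamma(1) / gamma(0) = -4.9751 / 6.0746 = -0.8190.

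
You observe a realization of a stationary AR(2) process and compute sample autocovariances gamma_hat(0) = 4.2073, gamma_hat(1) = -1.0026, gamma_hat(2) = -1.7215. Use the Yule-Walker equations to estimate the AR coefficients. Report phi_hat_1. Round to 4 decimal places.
\hat\phi_{1} = -0.3560

The Yule-Walker equations for an AR(p) process read, in matrix form,
  Gamma_p phi = r_p,   with   (Gamma_p)_{ij} = gamma(|i - j|),
                       (r_p)_i = gamma(i),   i,j = 1..p.
Substitute the sample gammas (Toeplitz matrix and right-hand side of size 2):
  Gamma_p = [[4.2073, -1.0026], [-1.0026, 4.2073]]
  r_p     = [-1.0026, -1.7215]
Written out:
  4.2073 phi_1 - 1.0026 phi_2 = -1.0026
  -1.0026 phi_1 + 4.2073 phi_2 = -1.7215
Solve by Cramer's rule:
  det = gamma(0)^2 - gamma(1)^2 = (4.2073)^2 - (-1.0026)^2 = 17.70137329 - 1.00520676 = 16.69616653
  phi_hat_1 = [gamma(1) gamma(0) - gamma(1) gamma(2)] / det = [(-1.0026)(4.2073) - (-1.0026)(-1.7215)] / 16.69616653 = -5.94421488 / 16.69616653 = -0.356
  phi_hat_2 = [gamma(0) gamma(2) - gamma(1)^2] / det = [(4.2073)(-1.7215) - (-1.0026)^2] / 16.69616653 = -8.24807371 / 16.69616653 = -0.494
So phi_hat = [-0.3560, -0.4940].
Therefore phi_hat_1 = -0.3560.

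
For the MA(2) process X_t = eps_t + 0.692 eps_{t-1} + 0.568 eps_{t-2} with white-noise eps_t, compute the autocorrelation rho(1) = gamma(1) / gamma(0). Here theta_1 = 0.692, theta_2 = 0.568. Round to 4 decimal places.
\rho(1) = 0.6023

For an MA(q) process with theta_0 = 1, the autocovariance is
  gamma(k) = sigma^2 * sum_{i=0..q-k} theta_i * theta_{i+k},
and rho(k) = gamma(k) / gamma(0). Sigma^2 cancels.
  numerator   = (1)*(0.692) + (0.692)*(0.568) = 1.085056.
  denominator = (1)^2 + (0.692)^2 + (0.568)^2 = 1.801488.
  rho(1) = 1.085056 / 1.801488 = 0.6023.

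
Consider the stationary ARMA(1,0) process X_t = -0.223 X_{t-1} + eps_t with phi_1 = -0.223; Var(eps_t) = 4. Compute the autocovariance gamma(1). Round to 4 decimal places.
\gamma(1) = -0.9387

Multiply the model equation by X_{t-k} and take expectations. With theta_0 = psi_0 = 1 and psi_j the MA(infinity) weights, this gives
  gamma(k) - sum_i phi_i gamma(k-i) = c_k,
  c_k = sigma^2 * sum_{j=k..q} theta_j psi_{j-k}   (c_k = 0 for k > q),
using gamma(-m) = gamma(m).
Pure AR (q = 0): c_0 = sigma^2 = 4, c_k = 0 for k >= 1.
Equations for k = 0 and k = 1 (AR order 1):
  gamma(0) = phi_1 gamma(1) + c_0
  gamma(1) = phi_1 gamma(0) + c_1
Substituting the second into the first: gamma(0) (1 - phi_1^2) = c_0 + phi_1 c_1, so
  gamma(0) = c_0 / (1 - phi_1^2) = 4 / (1 - (-0.223)^2) = 4 / 0.950271 = 4.209326.
  gamma(1) = phi_1 gamma(0) = (-0.223)(4.209326) = -0.93868.
Therefore gamma(1) = -0.9387 (to 4 decimal places).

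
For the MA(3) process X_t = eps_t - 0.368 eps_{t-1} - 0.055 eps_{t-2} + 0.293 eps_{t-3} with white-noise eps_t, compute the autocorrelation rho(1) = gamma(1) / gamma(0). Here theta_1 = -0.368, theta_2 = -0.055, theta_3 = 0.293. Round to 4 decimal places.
\rho(1) = -0.2972

For an MA(q) process with theta_0 = 1, the autocovariance is
  gamma(k) = sigma^2 * sum_{i=0..q-k} theta_i * theta_{i+k},
and rho(k) = gamma(k) / gamma(0). Sigma^2 cancels.
  numerator   = (1)*(-0.368) + (-0.368)*(-0.055) + (-0.055)*(0.293) = -0.363875.
  denominator = (1)^2 + (-0.368)^2 + (-0.055)^2 + (0.293)^2 = 1.224298.
  rho(1) = -0.363875 / 1.224298 = -0.2972.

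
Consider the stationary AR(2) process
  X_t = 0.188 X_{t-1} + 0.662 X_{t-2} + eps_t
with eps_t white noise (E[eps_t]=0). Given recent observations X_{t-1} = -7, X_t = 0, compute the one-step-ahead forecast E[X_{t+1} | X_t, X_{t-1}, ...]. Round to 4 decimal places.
E[X_{t+1} \mid \mathcal F_t] = -4.6340

For an AR(p) model X_t = c + sum_i phi_i X_{t-i} + eps_t, the
one-step-ahead conditional mean is
  E[X_{t+1} | X_t, ...] = c + sum_i phi_i X_{t+1-i}.
Substitute known values:
  E[X_{t+1} | ...] = (0.188) * (0) + (0.662) * (-7)
                   = -4.6340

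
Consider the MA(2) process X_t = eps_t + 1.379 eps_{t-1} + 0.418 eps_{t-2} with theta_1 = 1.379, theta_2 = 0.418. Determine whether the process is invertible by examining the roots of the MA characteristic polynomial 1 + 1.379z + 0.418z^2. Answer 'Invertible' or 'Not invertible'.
\text{Invertible}

The MA(q) characteristic polynomial is P(z) = 1 + 1.379z + 0.418z^2.
Invertibility requires all roots to lie outside the unit circle, i.e. |z| > 1 for every root.
Set 1 + (1.379) z + (0.418) z^2 = 0, i.e. a z^2 + b z + c = 0 with a = 0.418, b = 1.379, c = 1.
Discriminant D = b^2 - 4ac = (1.379)^2 - 4*(0.418)*1 = 1.901641 - (1.672) = 0.229641.
D >= 0, so the roots are real: z = (-b +/- sqrt(D)) / (2a) = (-1.379 +/- 0.479209) / (0.836).
  z_1 = (-1.379 + 0.479209) / (0.836) = -1.0763,   |z_1| = 1.0763.
  z_2 = (-1.379 - 0.479209) / (0.836) = -2.2227,   |z_2| = 2.2227.
Moduli of all roots: 1.0763, 2.2227.
All moduli strictly greater than 1? Yes.
Verdict: Invertible.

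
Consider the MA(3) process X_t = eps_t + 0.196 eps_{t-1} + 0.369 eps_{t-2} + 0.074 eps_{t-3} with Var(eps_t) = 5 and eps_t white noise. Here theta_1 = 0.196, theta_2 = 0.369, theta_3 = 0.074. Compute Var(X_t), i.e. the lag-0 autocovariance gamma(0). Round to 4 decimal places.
\gamma(0) = 5.9003

For an MA(q) process X_t = eps_t + sum_i theta_i eps_{t-i} with
Var(eps_t) = sigma^2, the variance is
  gamma(0) = sigma^2 * (1 + sum_i theta_i^2).
  sum_i theta_i^2 = (0.196)^2 + (0.369)^2 + (0.074)^2 = 0.038416 + 0.136161 + 0.005476 = 0.180053.
  gamma(0) = 5 * (1 + 0.180053) = 5 * 1.180053 = 5.900265, which rounds to 5.9003.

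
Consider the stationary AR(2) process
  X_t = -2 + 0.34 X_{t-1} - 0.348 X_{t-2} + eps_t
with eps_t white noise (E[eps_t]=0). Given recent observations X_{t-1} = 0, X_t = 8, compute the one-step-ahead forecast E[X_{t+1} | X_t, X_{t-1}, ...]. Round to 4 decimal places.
E[X_{t+1} \mid \mathcal F_t] = 0.7200

For an AR(p) model X_t = c + sum_i phi_i X_{t-i} + eps_t, the
one-step-ahead conditional mean is
  E[X_{t+1} | X_t, ...] = c + sum_i phi_i X_{t+1-i}.
Substitute known values:
  E[X_{t+1} | ...] = -2 + (0.34) * (8) + (-0.348) * (0)
                   = 0.7200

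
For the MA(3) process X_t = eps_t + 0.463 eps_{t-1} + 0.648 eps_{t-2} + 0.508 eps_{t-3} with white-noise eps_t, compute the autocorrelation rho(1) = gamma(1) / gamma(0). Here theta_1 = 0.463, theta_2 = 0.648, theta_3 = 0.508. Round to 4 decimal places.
\rho(1) = 0.5772

For an MA(q) process with theta_0 = 1, the autocovariance is
  gamma(k) = sigma^2 * sum_{i=0..q-k} theta_i * theta_{i+k},
and rho(k) = gamma(k) / gamma(0). Sigma^2 cancels.
  numerator   = (1)*(0.463) + (0.463)*(0.648) + (0.648)*(0.508) = 1.092208.
  denominator = (1)^2 + (0.463)^2 + (0.648)^2 + (0.508)^2 = 1.892337.
  rho(1) = 1.092208 / 1.892337 = 0.5772.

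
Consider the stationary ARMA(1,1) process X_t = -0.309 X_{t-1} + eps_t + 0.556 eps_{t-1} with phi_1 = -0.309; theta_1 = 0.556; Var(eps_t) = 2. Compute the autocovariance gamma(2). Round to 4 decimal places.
\gamma(2) = -0.1398

Multiply the model equation by X_{t-k} and take expectations. With theta_0 = psi_0 = 1 and psi_j the MA(infinity) weights, this gives
  gamma(k) - sum_i phi_i gamma(k-i) = c_k,
  c_k = sigma^2 * sum_{j=k..q} theta_j psi_{j-k}   (c_k = 0 for k > q),
using gamma(-m) = gamma(m).
psi-weights needed (psi_j = theta_j + sum_i phi_i psi_{j-i}):
  psi_1 = theta_1 + phi_1 = 0.556 + (-0.309) = 0.247
Right-hand sides:
  c_0 = sigma^2 (1 + theta_1 psi_1) = 2 * (1 + (0.556)(0.247)) = 2 * 1.137332 = 2.274664
  c_1 = sigma^2 theta_1 = 2 * (0.556) = 1.112
  c_2 = 0
Equations for k = 0 and k = 1 (AR order 1):
  gamma(0) = phi_1 gamma(1) + c_0
  gamma(1) = phi_1 gamma(0) + c_1
Substituting the second into the first: gamma(0) (1 - phi_1^2) = c_0 + phi_1 c_1, so
  gamma(0) = (c_0 + phi_1 c_1) / (1 - phi_1^2) = (2.274664 + (-0.309)(1.112)) / (1 - (-0.309)^2) = 1.931056 / 0.904519 = 2.134898.
  gamma(1) = phi_1 gamma(0) + c_1 = (-0.309)(2.134898) + (1.112) = 0.452316.
For k = 2 (> q): gamma(2) = phi_1 gamma(1) = (-0.309)(0.452316) = -0.139766.
Therefore gamma(2) = -0.1398 (to 4 decimal places).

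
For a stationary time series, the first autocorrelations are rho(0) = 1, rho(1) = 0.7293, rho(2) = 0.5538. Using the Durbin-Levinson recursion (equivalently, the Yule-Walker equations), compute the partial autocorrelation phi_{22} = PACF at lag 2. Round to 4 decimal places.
\phi_{22} = 0.0468

The PACF at lag k is phi_{kk}, the last component of the solution
to the Yule-Walker system G_k phi = r_k where
  (G_k)_{ij} = rho(|i - j|), (r_k)_i = rho(i), i,j = 1..k.
Equivalently, Durbin-Levinson gives phi_{kk} iteratively:
  phi_{11} = rho(1)
  phi_{kk} = [rho(k) - sum_{j=1..k-1} phi_{k-1,j} rho(k-j)]
            / [1 - sum_{j=1..k-1} phi_{k-1,j} rho(j)],
  phi_{k,j} = phi_{k-1,j} - phi_{kk} phi_{k-1,k-j},  j = 1..k-1.
Step k = 1:
  phi_11 = rho(1) = 0.7293.
Step k = 2:
  phi_22 = [rho(2) - phi_11 rho(1)] / [1 - phi_11 rho(1)] = [0.5538 - (0.7293)(0.7293)] / [1 - (0.7293)(0.7293)]
         = 0.02192151 / 0.46812151 = 0.0468.
Therefore phi_{22} = 0.0468.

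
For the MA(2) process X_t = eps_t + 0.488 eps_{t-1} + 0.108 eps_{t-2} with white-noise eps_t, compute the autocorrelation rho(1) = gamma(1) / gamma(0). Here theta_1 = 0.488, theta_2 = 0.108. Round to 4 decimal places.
\rho(1) = 0.4326

For an MA(q) process with theta_0 = 1, the autocovariance is
  gamma(k) = sigma^2 * sum_{i=0..q-k} theta_i * theta_{i+k},
and rho(k) = gamma(k) / gamma(0). Sigma^2 cancels.
  numerator   = (1)*(0.488) + (0.488)*(0.108) = 0.540704.
  denominator = (1)^2 + (0.488)^2 + (0.108)^2 = 1.249808.
  rho(1) = 0.540704 / 1.249808 = 0.4326.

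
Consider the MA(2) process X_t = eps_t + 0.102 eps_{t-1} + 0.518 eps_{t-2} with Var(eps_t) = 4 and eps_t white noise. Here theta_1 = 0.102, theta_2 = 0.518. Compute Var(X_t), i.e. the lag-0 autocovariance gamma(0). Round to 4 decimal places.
\gamma(0) = 5.1149

For an MA(q) process X_t = eps_t + sum_i theta_i eps_{t-i} with
Var(eps_t) = sigma^2, the variance is
  gamma(0) = sigma^2 * (1 + sum_i theta_i^2).
  sum_i theta_i^2 = (0.102)^2 + (0.518)^2 = 0.010404 + 0.268324 = 0.278728.
  gamma(0) = 4 * (1 + 0.278728) = 4 * 1.278728 = 5.114912, which rounds to 5.1149.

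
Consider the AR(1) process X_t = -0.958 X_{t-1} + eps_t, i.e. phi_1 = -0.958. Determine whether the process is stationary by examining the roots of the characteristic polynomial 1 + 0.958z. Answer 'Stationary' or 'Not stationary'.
\text{Stationary}

The AR(p) characteristic polynomial is P(z) = 1 + 0.958z.
Stationarity requires all roots to lie outside the unit circle, i.e. |z| > 1 for every root.
This is linear in z: 1 + (0.958) z = 0  =>  z = -1/(0.958) = -1.043841,  |z| = 1.043841.
Moduli of all roots: 1.0438.
All moduli strictly greater than 1? Yes.
Verdict: Stationary.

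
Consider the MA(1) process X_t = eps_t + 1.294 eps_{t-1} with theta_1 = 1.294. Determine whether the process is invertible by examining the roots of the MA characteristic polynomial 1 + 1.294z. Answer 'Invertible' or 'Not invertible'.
\text{Not invertible}

The MA(q) characteristic polynomial is P(z) = 1 + 1.294z.
Invertibility requires all roots to lie outside the unit circle, i.e. |z| > 1 for every root.
This is linear in z: 1 + (1.294) z = 0  =>  z = -1/(1.294) = -0.772798,  |z| = 0.772798.
Moduli of all roots: 0.7728.
All moduli strictly greater than 1? No.
Verdict: Not invertible.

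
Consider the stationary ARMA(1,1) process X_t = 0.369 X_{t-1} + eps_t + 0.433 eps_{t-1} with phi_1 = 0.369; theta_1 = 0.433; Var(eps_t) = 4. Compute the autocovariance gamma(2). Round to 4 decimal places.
\gamma(2) = 1.5893

Multiply the model equation by X_{t-k} and take expectations. With theta_0 = psi_0 = 1 and psi_j the MA(infinity) weights, this gives
  gamma(k) - sum_i phi_i gamma(k-i) = c_k,
  c_k = sigma^2 * sum_{j=k..q} theta_j psi_{j-k}   (c_k = 0 for k > q),
using gamma(-m) = gamma(m).
psi-weights needed (psi_j = theta_j + sum_i phi_i psi_{j-i}):
  psi_1 = theta_1 + phi_1 = 0.433 + (0.369) = 0.802
Right-hand sides:
  c_0 = sigma^2 (1 + theta_1 psi_1) = 4 * (1 + (0.433)(0.802)) = 4 * 1.347266 = 5.389064
  c_1 = sigma^2 theta_1 = 4 * (0.433) = 1.732
  c_2 = 0
Equations for k = 0 and k = 1 (AR order 1):
  gamma(0) = phi_1 gamma(1) + c_0
  gamma(1) = phi_1 gamma(0) + c_1
Substituting the second into the first: gamma(0) (1 - phi_1^2) = c_0 + phi_1 c_1, so
  gamma(0) = (c_0 + phi_1 c_1) / (1 - phi_1^2) = (5.389064 + (0.369)(1.732)) / (1 - (0.369)^2) = 6.028172 / 0.863839 = 6.978351.
  gamma(1) = phi_1 gamma(0) + c_1 = (0.369)(6.978351) + (1.732) = 4.307012.
For k = 2 (> q): gamma(2) = phi_1 gamma(1) = (0.369)(4.307012) = 1.589287.
Therefore gamma(2) = 1.5893 (to 4 decimal places).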